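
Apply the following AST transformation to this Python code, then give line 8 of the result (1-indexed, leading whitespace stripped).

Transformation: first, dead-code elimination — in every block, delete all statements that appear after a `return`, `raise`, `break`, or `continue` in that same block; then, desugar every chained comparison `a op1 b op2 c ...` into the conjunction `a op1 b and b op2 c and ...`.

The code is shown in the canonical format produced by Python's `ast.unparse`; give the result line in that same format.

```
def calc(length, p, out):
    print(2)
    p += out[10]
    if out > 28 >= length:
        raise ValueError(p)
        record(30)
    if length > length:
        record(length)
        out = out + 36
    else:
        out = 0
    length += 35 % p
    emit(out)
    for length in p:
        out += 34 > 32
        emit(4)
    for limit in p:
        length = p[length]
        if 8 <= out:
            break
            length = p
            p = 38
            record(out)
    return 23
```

out = out + 36

Transformed code:
def calc(length, p, out):
    print(2)
    p += out[10]
    if out > 28 and 28 >= length:
        raise ValueError(p)
    if length > length:
        record(length)
        out = out + 36
    else:
        out = 0
    length += 35 % p
    emit(out)
    for length in p:
        out += 34 > 32
        emit(4)
    for limit in p:
        length = p[length]
        if 8 <= out:
            break
    return 23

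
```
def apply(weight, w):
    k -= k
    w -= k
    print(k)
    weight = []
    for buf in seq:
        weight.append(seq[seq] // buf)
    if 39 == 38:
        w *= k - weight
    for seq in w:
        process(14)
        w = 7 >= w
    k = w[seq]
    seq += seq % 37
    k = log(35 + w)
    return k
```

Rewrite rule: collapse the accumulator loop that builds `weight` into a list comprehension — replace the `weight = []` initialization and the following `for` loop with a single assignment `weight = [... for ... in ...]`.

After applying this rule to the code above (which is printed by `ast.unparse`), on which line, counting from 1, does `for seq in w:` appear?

Transformed code:
def apply(weight, w):
    k -= k
    w -= k
    print(k)
    weight = [seq[seq] // buf for buf in seq]
    if 39 == 38:
        w *= k - weight
    for seq in w:
        process(14)
        w = 7 >= w
    k = w[seq]
    seq += seq % 37
    k = log(35 + w)
    return k

8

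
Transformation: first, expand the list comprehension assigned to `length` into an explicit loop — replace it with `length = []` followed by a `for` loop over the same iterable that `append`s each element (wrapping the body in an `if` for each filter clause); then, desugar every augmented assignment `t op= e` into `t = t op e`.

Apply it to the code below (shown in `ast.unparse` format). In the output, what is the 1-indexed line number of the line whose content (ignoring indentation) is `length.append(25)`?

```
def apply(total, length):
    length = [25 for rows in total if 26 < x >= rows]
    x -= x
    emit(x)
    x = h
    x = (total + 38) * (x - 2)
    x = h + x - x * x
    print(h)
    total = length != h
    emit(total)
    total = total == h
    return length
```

Transformed code:
def apply(total, length):
    length = []
    for rows in total:
        if 26 < x >= rows:
            length.append(25)
    x = x - x
    emit(x)
    x = h
    x = (total + 38) * (x - 2)
    x = h + x - x * x
    print(h)
    total = length != h
    emit(total)
    total = total == h
    return length

5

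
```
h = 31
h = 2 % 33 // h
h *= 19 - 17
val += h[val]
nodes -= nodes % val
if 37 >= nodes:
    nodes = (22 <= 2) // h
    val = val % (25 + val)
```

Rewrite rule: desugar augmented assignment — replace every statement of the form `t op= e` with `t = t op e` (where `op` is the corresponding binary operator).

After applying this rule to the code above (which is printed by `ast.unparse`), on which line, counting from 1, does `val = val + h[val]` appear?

Transformed code:
h = 31
h = 2 % 33 // h
h = h * (19 - 17)
val = val + h[val]
nodes = nodes - nodes % val
if 37 >= nodes:
    nodes = (22 <= 2) // h
    val = val % (25 + val)

4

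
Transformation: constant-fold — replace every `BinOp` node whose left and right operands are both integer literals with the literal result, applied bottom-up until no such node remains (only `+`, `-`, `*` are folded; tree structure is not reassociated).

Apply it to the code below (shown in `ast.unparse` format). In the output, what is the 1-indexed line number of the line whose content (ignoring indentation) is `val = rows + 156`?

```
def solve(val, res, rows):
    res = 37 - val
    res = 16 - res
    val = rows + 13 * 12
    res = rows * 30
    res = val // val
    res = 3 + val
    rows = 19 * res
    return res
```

4

Transformed code:
def solve(val, res, rows):
    res = 37 - val
    res = 16 - res
    val = rows + 156
    res = rows * 30
    res = val // val
    res = 3 + val
    rows = 19 * res
    return res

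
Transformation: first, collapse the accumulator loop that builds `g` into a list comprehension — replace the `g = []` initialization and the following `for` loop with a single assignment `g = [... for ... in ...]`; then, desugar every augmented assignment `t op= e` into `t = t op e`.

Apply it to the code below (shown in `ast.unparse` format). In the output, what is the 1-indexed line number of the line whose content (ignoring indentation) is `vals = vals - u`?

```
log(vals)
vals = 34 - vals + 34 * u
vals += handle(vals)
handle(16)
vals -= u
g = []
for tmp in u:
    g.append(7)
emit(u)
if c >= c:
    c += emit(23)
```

Transformed code:
log(vals)
vals = 34 - vals + 34 * u
vals = vals + handle(vals)
handle(16)
vals = vals - u
g = [7 for tmp in u]
emit(u)
if c >= c:
    c = c + emit(23)

5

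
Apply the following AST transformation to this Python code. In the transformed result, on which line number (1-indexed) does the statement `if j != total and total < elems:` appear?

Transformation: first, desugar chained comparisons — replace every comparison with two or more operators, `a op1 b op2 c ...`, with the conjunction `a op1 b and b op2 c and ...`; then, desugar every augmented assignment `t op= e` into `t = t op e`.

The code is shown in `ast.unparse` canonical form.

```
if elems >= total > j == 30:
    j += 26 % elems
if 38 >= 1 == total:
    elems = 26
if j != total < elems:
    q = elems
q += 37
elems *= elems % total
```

Transformed code:
if elems >= total and total > j and (j == 30):
    j = j + 26 % elems
if 38 >= 1 and 1 == total:
    elems = 26
if j != total and total < elems:
    q = elems
q = q + 37
elems = elems * (elems % total)

5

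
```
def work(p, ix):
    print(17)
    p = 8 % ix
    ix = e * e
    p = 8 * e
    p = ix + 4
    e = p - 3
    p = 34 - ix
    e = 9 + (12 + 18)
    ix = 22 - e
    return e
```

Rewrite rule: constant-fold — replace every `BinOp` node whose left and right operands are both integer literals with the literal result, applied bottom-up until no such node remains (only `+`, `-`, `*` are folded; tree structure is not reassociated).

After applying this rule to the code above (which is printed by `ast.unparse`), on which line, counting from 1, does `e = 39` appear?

9

Transformed code:
def work(p, ix):
    print(17)
    p = 8 % ix
    ix = e * e
    p = 8 * e
    p = ix + 4
    e = p - 3
    p = 34 - ix
    e = 39
    ix = 22 - e
    return e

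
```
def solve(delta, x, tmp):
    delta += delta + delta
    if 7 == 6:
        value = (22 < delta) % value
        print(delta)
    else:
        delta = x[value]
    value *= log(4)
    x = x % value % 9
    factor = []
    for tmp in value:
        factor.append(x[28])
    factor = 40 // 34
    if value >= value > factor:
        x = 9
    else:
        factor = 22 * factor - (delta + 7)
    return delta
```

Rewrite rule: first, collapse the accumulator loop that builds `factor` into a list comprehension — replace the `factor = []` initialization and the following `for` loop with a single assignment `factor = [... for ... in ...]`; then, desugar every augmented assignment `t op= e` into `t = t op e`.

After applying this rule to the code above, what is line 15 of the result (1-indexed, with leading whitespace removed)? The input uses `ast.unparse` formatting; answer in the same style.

factor = 22 * factor - (delta + 7)

Transformed code:
def solve(delta, x, tmp):
    delta = delta + (delta + delta)
    if 7 == 6:
        value = (22 < delta) % value
        print(delta)
    else:
        delta = x[value]
    value = value * log(4)
    x = x % value % 9
    factor = [x[28] for tmp in value]
    factor = 40 // 34
    if value >= value > factor:
        x = 9
    else:
        factor = 22 * factor - (delta + 7)
    return delta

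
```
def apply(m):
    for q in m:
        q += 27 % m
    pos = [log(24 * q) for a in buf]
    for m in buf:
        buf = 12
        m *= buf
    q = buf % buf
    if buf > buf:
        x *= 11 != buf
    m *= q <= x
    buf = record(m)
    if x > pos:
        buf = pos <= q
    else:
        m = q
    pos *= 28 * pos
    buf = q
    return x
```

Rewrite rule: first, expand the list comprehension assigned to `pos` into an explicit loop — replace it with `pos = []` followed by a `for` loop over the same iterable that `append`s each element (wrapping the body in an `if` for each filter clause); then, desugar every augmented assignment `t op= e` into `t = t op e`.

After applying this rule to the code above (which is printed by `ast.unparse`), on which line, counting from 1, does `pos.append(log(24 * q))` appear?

6

Transformed code:
def apply(m):
    for q in m:
        q = q + 27 % m
    pos = []
    for a in buf:
        pos.append(log(24 * q))
    for m in buf:
        buf = 12
        m = m * buf
    q = buf % buf
    if buf > buf:
        x = x * (11 != buf)
    m = m * (q <= x)
    buf = record(m)
    if x > pos:
        buf = pos <= q
    else:
        m = q
    pos = pos * (28 * pos)
    buf = q
    return x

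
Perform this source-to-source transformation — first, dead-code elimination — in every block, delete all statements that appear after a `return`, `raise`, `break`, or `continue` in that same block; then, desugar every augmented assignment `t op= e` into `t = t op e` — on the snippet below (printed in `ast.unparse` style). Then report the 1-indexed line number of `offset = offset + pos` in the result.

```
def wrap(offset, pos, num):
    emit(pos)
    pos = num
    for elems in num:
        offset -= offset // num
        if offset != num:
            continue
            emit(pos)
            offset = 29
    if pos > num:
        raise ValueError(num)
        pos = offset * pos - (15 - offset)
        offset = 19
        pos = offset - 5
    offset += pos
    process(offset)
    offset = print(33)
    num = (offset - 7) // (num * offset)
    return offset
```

Transformed code:
def wrap(offset, pos, num):
    emit(pos)
    pos = num
    for elems in num:
        offset = offset - offset // num
        if offset != num:
            continue
    if pos > num:
        raise ValueError(num)
    offset = offset + pos
    process(offset)
    offset = print(33)
    num = (offset - 7) // (num * offset)
    return offset

10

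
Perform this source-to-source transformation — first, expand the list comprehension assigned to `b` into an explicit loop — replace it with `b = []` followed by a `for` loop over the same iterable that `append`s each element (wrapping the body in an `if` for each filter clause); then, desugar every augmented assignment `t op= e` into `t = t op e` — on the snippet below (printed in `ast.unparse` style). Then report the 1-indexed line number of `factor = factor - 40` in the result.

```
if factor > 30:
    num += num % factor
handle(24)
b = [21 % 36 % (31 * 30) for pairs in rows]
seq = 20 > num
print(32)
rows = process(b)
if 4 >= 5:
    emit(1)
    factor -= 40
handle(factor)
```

Transformed code:
if factor > 30:
    num = num + num % factor
handle(24)
b = []
for pairs in rows:
    b.append(21 % 36 % (31 * 30))
seq = 20 > num
print(32)
rows = process(b)
if 4 >= 5:
    emit(1)
    factor = factor - 40
handle(factor)

12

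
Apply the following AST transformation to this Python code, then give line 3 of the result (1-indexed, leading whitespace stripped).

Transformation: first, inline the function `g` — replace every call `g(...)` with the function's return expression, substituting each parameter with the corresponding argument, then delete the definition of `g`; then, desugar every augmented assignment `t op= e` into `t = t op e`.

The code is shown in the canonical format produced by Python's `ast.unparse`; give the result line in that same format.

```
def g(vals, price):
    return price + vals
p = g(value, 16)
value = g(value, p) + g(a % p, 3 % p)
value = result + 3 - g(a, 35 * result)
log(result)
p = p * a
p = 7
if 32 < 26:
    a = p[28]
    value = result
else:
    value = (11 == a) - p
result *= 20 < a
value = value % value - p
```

value = result + 3 - (35 * result + a)

Transformed code:
p = 16 + value
value = p + value + (3 % p + a % p)
value = result + 3 - (35 * result + a)
log(result)
p = p * a
p = 7
if 32 < 26:
    a = p[28]
    value = result
else:
    value = (11 == a) - p
result = result * (20 < a)
value = value % value - p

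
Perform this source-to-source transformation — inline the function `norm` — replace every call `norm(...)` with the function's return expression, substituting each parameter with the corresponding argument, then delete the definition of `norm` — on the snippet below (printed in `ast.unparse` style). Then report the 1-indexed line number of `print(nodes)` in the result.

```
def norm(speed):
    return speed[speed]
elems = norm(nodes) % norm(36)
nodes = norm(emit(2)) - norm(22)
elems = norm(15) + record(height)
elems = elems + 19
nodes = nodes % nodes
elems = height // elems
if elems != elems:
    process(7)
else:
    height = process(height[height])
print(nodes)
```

11

Transformed code:
elems = nodes[nodes] % 36[36]
nodes = emit(2)[emit(2)] - 22[22]
elems = 15[15] + record(height)
elems = elems + 19
nodes = nodes % nodes
elems = height // elems
if elems != elems:
    process(7)
else:
    height = process(height[height])
print(nodes)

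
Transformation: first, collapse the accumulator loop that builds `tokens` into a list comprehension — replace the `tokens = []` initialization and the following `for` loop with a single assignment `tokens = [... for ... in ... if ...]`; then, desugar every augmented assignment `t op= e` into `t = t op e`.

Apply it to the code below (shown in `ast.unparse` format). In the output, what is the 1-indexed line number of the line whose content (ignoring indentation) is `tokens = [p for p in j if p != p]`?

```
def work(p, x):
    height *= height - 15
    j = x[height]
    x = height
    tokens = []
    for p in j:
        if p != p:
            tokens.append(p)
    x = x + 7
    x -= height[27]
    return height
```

Transformed code:
def work(p, x):
    height = height * (height - 15)
    j = x[height]
    x = height
    tokens = [p for p in j if p != p]
    x = x + 7
    x = x - height[27]
    return height

5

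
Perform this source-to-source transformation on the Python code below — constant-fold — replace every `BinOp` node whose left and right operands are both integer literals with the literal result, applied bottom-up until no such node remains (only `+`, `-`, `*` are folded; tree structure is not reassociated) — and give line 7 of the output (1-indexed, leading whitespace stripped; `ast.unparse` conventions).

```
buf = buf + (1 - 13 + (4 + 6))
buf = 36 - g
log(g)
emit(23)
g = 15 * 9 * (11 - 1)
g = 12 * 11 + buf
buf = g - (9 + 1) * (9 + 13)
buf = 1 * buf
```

Transformed code:
buf = buf + -2
buf = 36 - g
log(g)
emit(23)
g = 1350
g = 132 + buf
buf = g - 220
buf = 1 * buf

buf = g - 220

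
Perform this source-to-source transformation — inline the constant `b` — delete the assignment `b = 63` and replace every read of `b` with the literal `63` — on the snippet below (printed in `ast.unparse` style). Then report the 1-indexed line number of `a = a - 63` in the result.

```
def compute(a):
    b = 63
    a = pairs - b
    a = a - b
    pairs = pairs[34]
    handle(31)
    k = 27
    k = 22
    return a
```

3

Transformed code:
def compute(a):
    a = pairs - 63
    a = a - 63
    pairs = pairs[34]
    handle(31)
    k = 27
    k = 22
    return a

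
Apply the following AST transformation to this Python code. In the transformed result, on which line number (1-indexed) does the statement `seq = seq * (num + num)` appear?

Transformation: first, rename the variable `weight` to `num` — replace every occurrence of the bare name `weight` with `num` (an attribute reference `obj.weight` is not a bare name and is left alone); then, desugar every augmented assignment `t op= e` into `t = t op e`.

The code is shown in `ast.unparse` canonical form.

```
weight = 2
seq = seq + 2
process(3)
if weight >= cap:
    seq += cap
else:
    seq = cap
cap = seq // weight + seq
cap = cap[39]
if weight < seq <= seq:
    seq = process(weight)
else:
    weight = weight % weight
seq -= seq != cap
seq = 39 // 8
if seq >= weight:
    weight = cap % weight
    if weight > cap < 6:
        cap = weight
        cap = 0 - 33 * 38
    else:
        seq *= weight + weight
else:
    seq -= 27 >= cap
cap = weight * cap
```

22

Transformed code:
num = 2
seq = seq + 2
process(3)
if num >= cap:
    seq = seq + cap
else:
    seq = cap
cap = seq // num + seq
cap = cap[39]
if num < seq <= seq:
    seq = process(num)
else:
    num = num % num
seq = seq - (seq != cap)
seq = 39 // 8
if seq >= num:
    num = cap % num
    if num > cap < 6:
        cap = num
        cap = 0 - 33 * 38
    else:
        seq = seq * (num + num)
else:
    seq = seq - (27 >= cap)
cap = num * cap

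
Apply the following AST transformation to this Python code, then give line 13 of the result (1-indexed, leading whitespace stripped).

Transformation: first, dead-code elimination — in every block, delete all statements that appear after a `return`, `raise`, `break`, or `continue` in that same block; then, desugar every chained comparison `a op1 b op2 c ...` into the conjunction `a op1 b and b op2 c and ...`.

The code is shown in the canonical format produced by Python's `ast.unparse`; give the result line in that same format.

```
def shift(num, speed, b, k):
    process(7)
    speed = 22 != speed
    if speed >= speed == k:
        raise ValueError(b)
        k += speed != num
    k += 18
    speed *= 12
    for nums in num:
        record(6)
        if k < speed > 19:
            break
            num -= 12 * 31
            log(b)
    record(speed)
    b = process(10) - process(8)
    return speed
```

Transformed code:
def shift(num, speed, b, k):
    process(7)
    speed = 22 != speed
    if speed >= speed and speed == k:
        raise ValueError(b)
    k += 18
    speed *= 12
    for nums in num:
        record(6)
        if k < speed and speed > 19:
            break
    record(speed)
    b = process(10) - process(8)
    return speed

b = process(10) - process(8)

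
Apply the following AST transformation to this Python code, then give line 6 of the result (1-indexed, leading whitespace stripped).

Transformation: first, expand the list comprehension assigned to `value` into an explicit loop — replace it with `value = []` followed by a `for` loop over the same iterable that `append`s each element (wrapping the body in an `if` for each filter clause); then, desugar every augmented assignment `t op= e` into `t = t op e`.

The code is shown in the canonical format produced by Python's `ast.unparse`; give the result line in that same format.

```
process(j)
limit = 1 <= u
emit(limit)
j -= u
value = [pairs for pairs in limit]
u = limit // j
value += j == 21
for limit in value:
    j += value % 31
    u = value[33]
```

Transformed code:
process(j)
limit = 1 <= u
emit(limit)
j = j - u
value = []
for pairs in limit:
    value.append(pairs)
u = limit // j
value = value + (j == 21)
for limit in value:
    j = j + value % 31
    u = value[33]

for pairs in limit:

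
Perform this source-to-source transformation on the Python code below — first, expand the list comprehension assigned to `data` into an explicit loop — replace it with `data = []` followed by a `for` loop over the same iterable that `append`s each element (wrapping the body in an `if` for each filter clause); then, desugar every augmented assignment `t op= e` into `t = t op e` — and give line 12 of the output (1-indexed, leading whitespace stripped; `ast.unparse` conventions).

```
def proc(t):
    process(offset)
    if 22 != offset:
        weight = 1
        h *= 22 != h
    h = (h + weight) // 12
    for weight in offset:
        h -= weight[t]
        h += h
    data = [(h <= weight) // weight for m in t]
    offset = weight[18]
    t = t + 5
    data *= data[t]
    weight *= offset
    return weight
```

Transformed code:
def proc(t):
    process(offset)
    if 22 != offset:
        weight = 1
        h = h * (22 != h)
    h = (h + weight) // 12
    for weight in offset:
        h = h - weight[t]
        h = h + h
    data = []
    for m in t:
        data.append((h <= weight) // weight)
    offset = weight[18]
    t = t + 5
    data = data * data[t]
    weight = weight * offset
    return weight

data.append((h <= weight) // weight)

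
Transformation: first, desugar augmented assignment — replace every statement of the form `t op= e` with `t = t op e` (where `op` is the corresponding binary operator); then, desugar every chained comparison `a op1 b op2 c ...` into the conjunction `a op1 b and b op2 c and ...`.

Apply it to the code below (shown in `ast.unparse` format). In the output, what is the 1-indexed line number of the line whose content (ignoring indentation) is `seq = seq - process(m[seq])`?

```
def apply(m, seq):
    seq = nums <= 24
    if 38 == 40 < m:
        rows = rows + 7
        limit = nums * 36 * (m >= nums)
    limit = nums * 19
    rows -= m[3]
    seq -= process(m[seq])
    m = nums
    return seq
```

Transformed code:
def apply(m, seq):
    seq = nums <= 24
    if 38 == 40 and 40 < m:
        rows = rows + 7
        limit = nums * 36 * (m >= nums)
    limit = nums * 19
    rows = rows - m[3]
    seq = seq - process(m[seq])
    m = nums
    return seq

8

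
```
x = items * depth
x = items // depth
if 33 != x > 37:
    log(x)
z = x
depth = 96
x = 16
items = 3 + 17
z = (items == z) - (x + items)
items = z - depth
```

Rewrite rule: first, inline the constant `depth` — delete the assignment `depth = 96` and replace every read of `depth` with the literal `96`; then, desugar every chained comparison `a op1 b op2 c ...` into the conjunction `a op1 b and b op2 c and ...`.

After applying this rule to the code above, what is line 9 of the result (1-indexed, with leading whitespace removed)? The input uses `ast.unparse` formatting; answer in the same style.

Transformed code:
x = items * 96
x = items // 96
if 33 != x and x > 37:
    log(x)
z = x
x = 16
items = 3 + 17
z = (items == z) - (x + items)
items = z - 96

items = z - 96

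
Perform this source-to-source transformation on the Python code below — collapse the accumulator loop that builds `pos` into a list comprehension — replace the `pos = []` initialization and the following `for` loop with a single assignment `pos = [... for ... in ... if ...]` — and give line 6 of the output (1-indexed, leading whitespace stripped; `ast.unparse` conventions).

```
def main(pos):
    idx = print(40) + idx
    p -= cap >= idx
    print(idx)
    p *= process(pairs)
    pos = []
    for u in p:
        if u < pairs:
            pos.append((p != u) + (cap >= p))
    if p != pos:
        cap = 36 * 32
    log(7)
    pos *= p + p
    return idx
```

pos = [(p != u) + (cap >= p) for u in p if u < pairs]

Transformed code:
def main(pos):
    idx = print(40) + idx
    p -= cap >= idx
    print(idx)
    p *= process(pairs)
    pos = [(p != u) + (cap >= p) for u in p if u < pairs]
    if p != pos:
        cap = 36 * 32
    log(7)
    pos *= p + p
    return idx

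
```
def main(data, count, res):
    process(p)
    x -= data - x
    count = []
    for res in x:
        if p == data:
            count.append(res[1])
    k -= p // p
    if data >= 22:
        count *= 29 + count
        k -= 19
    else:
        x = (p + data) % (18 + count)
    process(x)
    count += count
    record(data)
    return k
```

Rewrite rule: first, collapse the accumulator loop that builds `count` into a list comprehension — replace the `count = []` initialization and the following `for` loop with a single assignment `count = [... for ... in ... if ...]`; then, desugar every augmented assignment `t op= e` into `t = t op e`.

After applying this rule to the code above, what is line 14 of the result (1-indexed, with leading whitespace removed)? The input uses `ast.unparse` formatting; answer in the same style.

return k

Transformed code:
def main(data, count, res):
    process(p)
    x = x - (data - x)
    count = [res[1] for res in x if p == data]
    k = k - p // p
    if data >= 22:
        count = count * (29 + count)
        k = k - 19
    else:
        x = (p + data) % (18 + count)
    process(x)
    count = count + count
    record(data)
    return k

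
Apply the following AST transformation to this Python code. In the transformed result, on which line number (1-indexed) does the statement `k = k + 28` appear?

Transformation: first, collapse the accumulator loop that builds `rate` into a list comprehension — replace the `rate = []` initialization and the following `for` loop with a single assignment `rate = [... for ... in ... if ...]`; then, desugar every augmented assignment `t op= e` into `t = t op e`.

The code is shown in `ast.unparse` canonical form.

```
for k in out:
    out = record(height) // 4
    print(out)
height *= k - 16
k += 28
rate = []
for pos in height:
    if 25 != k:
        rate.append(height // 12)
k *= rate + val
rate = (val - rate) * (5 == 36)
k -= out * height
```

Transformed code:
for k in out:
    out = record(height) // 4
    print(out)
height = height * (k - 16)
k = k + 28
rate = [height // 12 for pos in height if 25 != k]
k = k * (rate + val)
rate = (val - rate) * (5 == 36)
k = k - out * height

5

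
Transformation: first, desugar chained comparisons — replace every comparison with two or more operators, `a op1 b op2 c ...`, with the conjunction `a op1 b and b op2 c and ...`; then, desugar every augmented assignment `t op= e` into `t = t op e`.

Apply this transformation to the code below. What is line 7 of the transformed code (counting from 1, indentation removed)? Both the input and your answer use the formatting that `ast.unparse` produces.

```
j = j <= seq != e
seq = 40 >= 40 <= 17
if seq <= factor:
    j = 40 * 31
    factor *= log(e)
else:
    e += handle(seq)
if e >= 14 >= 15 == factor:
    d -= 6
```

e = e + handle(seq)

Transformed code:
j = j <= seq and seq != e
seq = 40 >= 40 and 40 <= 17
if seq <= factor:
    j = 40 * 31
    factor = factor * log(e)
else:
    e = e + handle(seq)
if e >= 14 and 14 >= 15 and (15 == factor):
    d = d - 6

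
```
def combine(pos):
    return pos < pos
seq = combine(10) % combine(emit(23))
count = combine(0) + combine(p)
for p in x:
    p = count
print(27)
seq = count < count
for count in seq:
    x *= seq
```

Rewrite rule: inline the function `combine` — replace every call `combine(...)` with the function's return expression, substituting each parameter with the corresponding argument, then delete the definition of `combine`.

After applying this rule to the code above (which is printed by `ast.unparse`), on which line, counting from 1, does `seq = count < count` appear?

Transformed code:
seq = (10 < 10) % (emit(23) < emit(23))
count = (0 < 0) + (p < p)
for p in x:
    p = count
print(27)
seq = count < count
for count in seq:
    x *= seq

6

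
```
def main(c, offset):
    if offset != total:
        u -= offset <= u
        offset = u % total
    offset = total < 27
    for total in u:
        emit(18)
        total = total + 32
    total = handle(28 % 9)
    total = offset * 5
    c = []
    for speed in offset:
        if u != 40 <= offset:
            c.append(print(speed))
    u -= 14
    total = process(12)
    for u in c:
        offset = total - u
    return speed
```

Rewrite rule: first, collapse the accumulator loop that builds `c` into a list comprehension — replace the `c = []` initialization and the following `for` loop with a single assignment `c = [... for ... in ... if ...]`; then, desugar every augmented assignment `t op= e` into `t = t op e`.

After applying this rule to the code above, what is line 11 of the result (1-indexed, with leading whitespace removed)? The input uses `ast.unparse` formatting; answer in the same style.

c = [print(speed) for speed in offset if u != 40 <= offset]

Transformed code:
def main(c, offset):
    if offset != total:
        u = u - (offset <= u)
        offset = u % total
    offset = total < 27
    for total in u:
        emit(18)
        total = total + 32
    total = handle(28 % 9)
    total = offset * 5
    c = [print(speed) for speed in offset if u != 40 <= offset]
    u = u - 14
    total = process(12)
    for u in c:
        offset = total - u
    return speed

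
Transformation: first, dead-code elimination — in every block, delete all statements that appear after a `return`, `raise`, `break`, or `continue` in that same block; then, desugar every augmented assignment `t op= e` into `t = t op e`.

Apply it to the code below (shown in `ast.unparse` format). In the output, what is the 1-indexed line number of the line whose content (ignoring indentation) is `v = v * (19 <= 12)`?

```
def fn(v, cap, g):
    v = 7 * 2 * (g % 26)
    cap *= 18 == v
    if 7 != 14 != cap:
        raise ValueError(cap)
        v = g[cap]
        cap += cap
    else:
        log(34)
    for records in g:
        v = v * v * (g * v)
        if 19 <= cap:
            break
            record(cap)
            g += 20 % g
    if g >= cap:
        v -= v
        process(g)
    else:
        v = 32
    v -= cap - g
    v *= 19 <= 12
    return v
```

Transformed code:
def fn(v, cap, g):
    v = 7 * 2 * (g % 26)
    cap = cap * (18 == v)
    if 7 != 14 != cap:
        raise ValueError(cap)
    else:
        log(34)
    for records in g:
        v = v * v * (g * v)
        if 19 <= cap:
            break
    if g >= cap:
        v = v - v
        process(g)
    else:
        v = 32
    v = v - (cap - g)
    v = v * (19 <= 12)
    return v

18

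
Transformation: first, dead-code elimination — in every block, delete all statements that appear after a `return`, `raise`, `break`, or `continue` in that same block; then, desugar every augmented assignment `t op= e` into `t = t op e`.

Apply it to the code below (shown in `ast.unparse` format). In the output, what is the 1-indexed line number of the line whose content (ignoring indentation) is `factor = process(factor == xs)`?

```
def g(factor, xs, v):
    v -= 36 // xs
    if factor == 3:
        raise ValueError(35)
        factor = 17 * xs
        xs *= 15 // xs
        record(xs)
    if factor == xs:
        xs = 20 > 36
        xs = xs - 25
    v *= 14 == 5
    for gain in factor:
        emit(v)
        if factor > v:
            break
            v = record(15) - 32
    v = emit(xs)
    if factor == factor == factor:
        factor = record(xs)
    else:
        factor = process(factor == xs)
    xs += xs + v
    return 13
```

Transformed code:
def g(factor, xs, v):
    v = v - 36 // xs
    if factor == 3:
        raise ValueError(35)
    if factor == xs:
        xs = 20 > 36
        xs = xs - 25
    v = v * (14 == 5)
    for gain in factor:
        emit(v)
        if factor > v:
            break
    v = emit(xs)
    if factor == factor == factor:
        factor = record(xs)
    else:
        factor = process(factor == xs)
    xs = xs + (xs + v)
    return 13

17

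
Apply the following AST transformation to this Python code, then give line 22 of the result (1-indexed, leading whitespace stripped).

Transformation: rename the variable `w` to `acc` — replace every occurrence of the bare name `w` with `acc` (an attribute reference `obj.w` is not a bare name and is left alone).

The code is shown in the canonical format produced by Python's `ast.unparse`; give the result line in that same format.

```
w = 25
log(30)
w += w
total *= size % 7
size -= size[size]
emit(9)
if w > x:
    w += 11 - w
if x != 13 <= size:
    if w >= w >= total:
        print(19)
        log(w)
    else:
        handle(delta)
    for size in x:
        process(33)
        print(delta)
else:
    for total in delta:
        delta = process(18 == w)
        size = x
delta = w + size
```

delta = acc + size

Transformed code:
acc = 25
log(30)
acc += acc
total *= size % 7
size -= size[size]
emit(9)
if acc > x:
    acc += 11 - acc
if x != 13 <= size:
    if acc >= acc >= total:
        print(19)
        log(acc)
    else:
        handle(delta)
    for size in x:
        process(33)
        print(delta)
else:
    for total in delta:
        delta = process(18 == acc)
        size = x
delta = acc + size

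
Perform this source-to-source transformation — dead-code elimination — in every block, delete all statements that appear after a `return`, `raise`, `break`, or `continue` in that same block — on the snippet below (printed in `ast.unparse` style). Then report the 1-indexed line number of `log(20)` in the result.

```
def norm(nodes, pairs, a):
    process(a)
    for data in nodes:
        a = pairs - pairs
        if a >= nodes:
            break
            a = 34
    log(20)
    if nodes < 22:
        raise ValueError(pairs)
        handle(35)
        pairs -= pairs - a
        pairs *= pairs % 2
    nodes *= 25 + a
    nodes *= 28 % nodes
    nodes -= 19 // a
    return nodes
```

7

Transformed code:
def norm(nodes, pairs, a):
    process(a)
    for data in nodes:
        a = pairs - pairs
        if a >= nodes:
            break
    log(20)
    if nodes < 22:
        raise ValueError(pairs)
    nodes *= 25 + a
    nodes *= 28 % nodes
    nodes -= 19 // a
    return nodes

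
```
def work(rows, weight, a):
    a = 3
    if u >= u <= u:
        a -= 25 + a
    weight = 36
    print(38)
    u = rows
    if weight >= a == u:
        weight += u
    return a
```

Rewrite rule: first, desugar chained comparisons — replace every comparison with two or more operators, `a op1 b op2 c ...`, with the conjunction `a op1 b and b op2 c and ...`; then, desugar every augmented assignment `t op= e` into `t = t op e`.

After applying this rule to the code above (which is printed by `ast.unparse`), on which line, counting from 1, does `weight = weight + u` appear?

9

Transformed code:
def work(rows, weight, a):
    a = 3
    if u >= u and u <= u:
        a = a - (25 + a)
    weight = 36
    print(38)
    u = rows
    if weight >= a and a == u:
        weight = weight + u
    return a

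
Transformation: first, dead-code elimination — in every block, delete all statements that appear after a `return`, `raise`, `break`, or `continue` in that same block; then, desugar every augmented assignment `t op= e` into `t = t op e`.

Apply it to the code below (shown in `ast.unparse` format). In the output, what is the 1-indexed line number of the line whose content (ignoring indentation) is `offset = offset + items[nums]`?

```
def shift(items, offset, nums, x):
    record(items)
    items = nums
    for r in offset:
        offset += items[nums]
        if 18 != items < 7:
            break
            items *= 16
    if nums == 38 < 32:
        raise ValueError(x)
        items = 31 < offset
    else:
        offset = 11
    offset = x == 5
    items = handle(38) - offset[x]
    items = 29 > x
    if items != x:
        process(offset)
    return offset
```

5

Transformed code:
def shift(items, offset, nums, x):
    record(items)
    items = nums
    for r in offset:
        offset = offset + items[nums]
        if 18 != items < 7:
            break
    if nums == 38 < 32:
        raise ValueError(x)
    else:
        offset = 11
    offset = x == 5
    items = handle(38) - offset[x]
    items = 29 > x
    if items != x:
        process(offset)
    return offset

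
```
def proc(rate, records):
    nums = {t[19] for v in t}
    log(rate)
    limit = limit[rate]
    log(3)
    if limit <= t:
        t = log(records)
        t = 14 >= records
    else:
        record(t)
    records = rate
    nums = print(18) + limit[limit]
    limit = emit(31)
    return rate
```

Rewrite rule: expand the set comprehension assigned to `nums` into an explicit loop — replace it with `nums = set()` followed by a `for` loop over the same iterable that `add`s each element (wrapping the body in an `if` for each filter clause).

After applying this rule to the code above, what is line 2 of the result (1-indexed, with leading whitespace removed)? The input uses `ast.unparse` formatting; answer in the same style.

nums = set()

Transformed code:
def proc(rate, records):
    nums = set()
    for v in t:
        nums.add(t[19])
    log(rate)
    limit = limit[rate]
    log(3)
    if limit <= t:
        t = log(records)
        t = 14 >= records
    else:
        record(t)
    records = rate
    nums = print(18) + limit[limit]
    limit = emit(31)
    return rate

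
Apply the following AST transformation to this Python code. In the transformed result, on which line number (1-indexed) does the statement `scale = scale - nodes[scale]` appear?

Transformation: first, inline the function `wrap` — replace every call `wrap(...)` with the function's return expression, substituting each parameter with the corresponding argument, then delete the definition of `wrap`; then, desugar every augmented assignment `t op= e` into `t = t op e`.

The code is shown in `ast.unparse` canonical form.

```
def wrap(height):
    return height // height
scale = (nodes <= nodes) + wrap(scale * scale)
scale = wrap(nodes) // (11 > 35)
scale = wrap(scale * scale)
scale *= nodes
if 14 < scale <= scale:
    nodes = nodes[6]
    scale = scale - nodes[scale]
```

7

Transformed code:
scale = (nodes <= nodes) + scale * scale // (scale * scale)
scale = nodes // nodes // (11 > 35)
scale = scale * scale // (scale * scale)
scale = scale * nodes
if 14 < scale <= scale:
    nodes = nodes[6]
    scale = scale - nodes[scale]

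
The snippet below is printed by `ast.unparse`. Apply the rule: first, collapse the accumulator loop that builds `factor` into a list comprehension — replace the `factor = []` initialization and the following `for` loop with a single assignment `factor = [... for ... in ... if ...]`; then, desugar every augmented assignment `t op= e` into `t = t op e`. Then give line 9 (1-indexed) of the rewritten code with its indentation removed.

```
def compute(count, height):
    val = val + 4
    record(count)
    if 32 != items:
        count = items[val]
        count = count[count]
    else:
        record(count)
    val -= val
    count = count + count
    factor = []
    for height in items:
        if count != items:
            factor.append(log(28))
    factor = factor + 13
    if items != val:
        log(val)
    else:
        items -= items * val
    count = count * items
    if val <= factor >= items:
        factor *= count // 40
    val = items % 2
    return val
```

val = val - val

Transformed code:
def compute(count, height):
    val = val + 4
    record(count)
    if 32 != items:
        count = items[val]
        count = count[count]
    else:
        record(count)
    val = val - val
    count = count + count
    factor = [log(28) for height in items if count != items]
    factor = factor + 13
    if items != val:
        log(val)
    else:
        items = items - items * val
    count = count * items
    if val <= factor >= items:
        factor = factor * (count // 40)
    val = items % 2
    return val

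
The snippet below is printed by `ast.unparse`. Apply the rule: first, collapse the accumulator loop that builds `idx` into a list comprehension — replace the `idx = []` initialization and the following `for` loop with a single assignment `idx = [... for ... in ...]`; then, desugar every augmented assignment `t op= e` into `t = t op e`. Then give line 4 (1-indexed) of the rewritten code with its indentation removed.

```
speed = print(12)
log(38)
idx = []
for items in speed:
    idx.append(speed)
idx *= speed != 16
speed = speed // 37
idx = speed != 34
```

idx = idx * (speed != 16)

Transformed code:
speed = print(12)
log(38)
idx = [speed for items in speed]
idx = idx * (speed != 16)
speed = speed // 37
idx = speed != 34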